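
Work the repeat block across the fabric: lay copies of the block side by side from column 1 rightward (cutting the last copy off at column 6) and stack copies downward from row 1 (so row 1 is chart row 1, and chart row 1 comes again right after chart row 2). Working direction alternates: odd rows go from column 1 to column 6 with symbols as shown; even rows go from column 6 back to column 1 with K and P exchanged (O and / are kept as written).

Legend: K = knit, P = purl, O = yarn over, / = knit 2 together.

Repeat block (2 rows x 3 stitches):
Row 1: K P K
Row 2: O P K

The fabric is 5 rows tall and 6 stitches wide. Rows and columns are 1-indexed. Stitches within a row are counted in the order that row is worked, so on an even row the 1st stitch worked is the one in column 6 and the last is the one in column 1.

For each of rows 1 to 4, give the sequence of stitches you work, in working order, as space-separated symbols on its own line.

Result:
K P K K P K
P K O P K O
K P K K P K
P K O P K O

Derivation:
Row 1: chart row 1, RS - tile across columns 1-6 and work as-is.
Row 2: chart row 2, WS - tiled (columns 1-6): O P K O P K; work from column 6 back to 1 with K<->P swapped.
Row 3: chart row 1, RS - tile across columns 1-6 and work as-is.
Row 4: chart row 2, WS - tiled (columns 1-6): O P K O P K; work from column 6 back to 1 with K<->P swapped.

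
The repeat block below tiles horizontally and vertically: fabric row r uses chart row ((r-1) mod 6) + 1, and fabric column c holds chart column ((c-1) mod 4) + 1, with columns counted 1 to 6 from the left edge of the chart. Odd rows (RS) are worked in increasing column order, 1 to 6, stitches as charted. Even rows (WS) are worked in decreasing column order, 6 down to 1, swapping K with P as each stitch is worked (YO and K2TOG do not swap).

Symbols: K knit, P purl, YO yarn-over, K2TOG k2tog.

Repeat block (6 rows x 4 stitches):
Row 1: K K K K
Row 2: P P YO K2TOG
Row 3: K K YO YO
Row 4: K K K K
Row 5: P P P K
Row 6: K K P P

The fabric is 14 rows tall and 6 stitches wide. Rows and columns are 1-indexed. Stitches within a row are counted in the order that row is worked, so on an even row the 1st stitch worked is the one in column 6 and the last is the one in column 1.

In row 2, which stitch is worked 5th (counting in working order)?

For row 2: chart row = ((2-1) mod 6) + 1 = 2; this is a WS (even) row.
Chart row 2 tiled across columns 1-6: P P YO K2TOG P P
Wrong side: read the tiled row from column 6 down to 1 and exchange K with P (leave YO, K2TOG).
Row 2 as worked: K K K2TOG YO K K
Counting 5 along the worked row gives K.

Result:
K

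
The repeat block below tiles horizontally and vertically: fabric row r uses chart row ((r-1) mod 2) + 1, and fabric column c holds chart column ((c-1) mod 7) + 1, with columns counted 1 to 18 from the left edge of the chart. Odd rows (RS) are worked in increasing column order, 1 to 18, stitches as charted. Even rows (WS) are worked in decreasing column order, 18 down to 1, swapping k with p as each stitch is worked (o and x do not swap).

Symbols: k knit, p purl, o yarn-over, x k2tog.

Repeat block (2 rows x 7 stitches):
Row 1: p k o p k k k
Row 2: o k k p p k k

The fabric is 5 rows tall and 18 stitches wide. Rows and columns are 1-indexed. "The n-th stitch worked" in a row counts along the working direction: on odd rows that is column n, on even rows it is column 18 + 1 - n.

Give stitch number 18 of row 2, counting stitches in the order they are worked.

Row 2 uses chart row ((2-1) mod 2)+1 = 2. Row 2 is even, so WS.
Chart row 2 tiled across columns 1-18: o k k p p k k o k k p p k k o k k p
WS row: flip the tiled sequence (start at column 18) and apply k<->p; o and x stay.
Row 2 as worked: k p p o p p k k p p o p p k k p p o
Counting 18 along the worked row gives o.

== STITCH ==
o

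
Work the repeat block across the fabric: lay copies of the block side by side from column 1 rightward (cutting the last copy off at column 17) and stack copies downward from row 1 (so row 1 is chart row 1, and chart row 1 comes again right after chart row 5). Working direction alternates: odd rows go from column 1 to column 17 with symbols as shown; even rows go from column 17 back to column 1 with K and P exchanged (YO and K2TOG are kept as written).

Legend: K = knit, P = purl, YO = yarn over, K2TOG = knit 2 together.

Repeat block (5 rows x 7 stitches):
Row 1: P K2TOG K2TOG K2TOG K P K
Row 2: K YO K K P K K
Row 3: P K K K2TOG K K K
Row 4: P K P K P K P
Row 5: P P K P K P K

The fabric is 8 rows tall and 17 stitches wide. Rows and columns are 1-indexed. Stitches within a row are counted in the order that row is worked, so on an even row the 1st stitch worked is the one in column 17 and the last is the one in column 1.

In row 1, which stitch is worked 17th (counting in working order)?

Row 1: (1-1) mod 5 = 0, so use chart row 1. Odd row -> RS.
Chart row 1 tiled across columns 1-17: P K2TOG K2TOG K2TOG K P K P K2TOG K2TOG K2TOG K P K P K2TOG K2TOG
RS row: no reversal, no swap; stitch n worked = column n.
Stitch 17 in working order -> K2TOG

Result:
K2TOG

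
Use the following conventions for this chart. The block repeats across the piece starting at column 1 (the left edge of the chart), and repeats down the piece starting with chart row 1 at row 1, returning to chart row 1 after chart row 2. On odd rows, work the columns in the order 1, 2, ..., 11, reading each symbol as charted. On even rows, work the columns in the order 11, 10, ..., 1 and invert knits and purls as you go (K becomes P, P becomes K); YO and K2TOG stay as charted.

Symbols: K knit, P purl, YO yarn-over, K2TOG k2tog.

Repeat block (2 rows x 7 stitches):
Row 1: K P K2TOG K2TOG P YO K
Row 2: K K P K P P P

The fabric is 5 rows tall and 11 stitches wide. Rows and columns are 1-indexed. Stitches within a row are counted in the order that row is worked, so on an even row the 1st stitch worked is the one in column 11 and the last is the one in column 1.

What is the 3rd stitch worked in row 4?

Stitch:
P

Derivation:
For row 4: chart row = ((4-1) mod 2) + 1 = 2; this is a WS (even) row.
Chart row 2 tiled across columns 1-11: K K P K P P P K K P K
WS row: flip the tiled sequence (start at column 11) and apply K<->P; YO and K2TOG stay.
Row 4 as worked: P K P P K K K P K P P
The 3rd stitch worked is P.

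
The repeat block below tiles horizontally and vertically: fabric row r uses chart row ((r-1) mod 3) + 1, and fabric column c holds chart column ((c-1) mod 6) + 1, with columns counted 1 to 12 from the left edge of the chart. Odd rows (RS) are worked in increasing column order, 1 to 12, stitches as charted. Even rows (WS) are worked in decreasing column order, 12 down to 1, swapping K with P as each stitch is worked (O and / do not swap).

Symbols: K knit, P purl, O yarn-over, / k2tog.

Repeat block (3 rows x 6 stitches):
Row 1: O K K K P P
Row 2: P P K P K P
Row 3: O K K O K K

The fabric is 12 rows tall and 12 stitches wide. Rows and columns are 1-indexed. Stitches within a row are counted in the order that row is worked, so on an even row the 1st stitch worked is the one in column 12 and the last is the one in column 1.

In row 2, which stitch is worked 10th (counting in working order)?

Result:
P

Derivation:
Row 2 uses chart row ((2-1) mod 3)+1 = 2. Row 2 is even, so WS.
Chart row 2 tiled across columns 1-12: P P K P K P P P K P K P
Wrong side: read the tiled row from column 12 down to 1 and exchange K with P (leave O, /).
Row 2 as worked: K P K P K K K P K P K K
Counting 10 along the worked row gives P.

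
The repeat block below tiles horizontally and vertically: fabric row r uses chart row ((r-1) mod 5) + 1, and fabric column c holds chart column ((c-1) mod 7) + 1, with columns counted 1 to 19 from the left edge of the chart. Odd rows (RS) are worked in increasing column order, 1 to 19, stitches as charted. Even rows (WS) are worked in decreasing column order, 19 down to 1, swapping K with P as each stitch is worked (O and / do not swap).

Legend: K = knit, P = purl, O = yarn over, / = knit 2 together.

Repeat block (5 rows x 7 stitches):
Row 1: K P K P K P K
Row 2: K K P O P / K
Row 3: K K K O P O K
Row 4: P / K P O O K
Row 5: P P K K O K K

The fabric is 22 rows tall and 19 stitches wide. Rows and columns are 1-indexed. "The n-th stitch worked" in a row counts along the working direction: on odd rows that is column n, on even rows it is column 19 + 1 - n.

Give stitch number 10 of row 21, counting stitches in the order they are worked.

Row 21: (21-1) mod 5 = 0, so use chart row 1. Odd row -> RS.
Chart row 1 tiled across columns 1-19: K P K P K P K K P K P K P K K P K P K
RS row: no reversal, no swap; stitch n worked = column n.
Counting 10 along the worked row gives K.

Stitch:
K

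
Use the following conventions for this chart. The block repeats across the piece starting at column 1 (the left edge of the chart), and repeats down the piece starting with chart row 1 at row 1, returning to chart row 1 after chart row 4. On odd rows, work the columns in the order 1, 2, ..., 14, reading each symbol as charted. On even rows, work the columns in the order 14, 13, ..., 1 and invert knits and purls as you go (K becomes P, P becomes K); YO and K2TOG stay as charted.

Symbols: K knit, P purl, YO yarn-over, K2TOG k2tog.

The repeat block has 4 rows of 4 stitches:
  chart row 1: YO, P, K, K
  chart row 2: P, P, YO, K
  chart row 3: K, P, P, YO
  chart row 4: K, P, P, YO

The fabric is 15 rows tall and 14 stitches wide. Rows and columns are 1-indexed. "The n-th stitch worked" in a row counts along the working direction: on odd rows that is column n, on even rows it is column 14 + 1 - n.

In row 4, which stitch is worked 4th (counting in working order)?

Result:
K

Derivation:
For row 4: chart row = ((4-1) mod 4) + 1 = 4; this is a WS (even) row.
Chart row 4 tiled across columns 1-14: K P P YO K P P YO K P P YO K P
WS row: flip the tiled sequence (start at column 14) and apply K<->P; YO and K2TOG stay.
Row 4 as worked: K P YO K K P YO K K P YO K K P
Counting 4 along the worked row gives K.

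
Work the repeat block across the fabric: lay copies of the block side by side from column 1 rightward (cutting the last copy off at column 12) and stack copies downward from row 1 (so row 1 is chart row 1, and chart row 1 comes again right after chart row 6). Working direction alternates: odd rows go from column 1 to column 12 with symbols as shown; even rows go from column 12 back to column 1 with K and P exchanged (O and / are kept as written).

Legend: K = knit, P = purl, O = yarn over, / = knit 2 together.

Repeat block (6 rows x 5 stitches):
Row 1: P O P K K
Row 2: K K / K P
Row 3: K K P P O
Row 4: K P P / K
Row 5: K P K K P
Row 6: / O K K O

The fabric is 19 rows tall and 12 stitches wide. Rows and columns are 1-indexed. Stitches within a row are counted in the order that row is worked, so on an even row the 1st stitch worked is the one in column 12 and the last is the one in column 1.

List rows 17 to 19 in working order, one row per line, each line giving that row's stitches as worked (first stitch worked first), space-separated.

Row 17: chart row 5, RS - tile across columns 1-12 and work as-is.
Row 18: chart row 6, WS - tiled (columns 1-12): / O K K O / O K K O / O; work from column 12 back to 1 with K<->P swapped.
Row 19: chart row 1, RS - tile across columns 1-12 and work as-is.

Result:
K P K K P K P K K P K P
O / O P P O / O P P O /
P O P K K P O P K K P O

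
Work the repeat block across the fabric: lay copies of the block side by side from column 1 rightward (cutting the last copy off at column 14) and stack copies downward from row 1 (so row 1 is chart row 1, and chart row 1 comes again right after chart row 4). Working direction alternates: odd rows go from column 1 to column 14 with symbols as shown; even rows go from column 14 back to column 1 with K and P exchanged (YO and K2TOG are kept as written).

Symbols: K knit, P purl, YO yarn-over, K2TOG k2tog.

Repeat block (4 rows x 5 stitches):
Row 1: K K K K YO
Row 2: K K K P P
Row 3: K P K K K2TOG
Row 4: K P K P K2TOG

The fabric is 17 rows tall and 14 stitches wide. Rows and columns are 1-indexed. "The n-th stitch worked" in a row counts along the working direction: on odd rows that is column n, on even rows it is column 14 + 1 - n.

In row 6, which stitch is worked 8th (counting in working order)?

For row 6: chart row = ((6-1) mod 4) + 1 = 2; this is a WS (even) row.
Chart row 2 tiled across columns 1-14: K K K P P K K K P P K K K P
Wrong side: read the tiled row from column 14 down to 1 and exchange K with P (leave YO, K2TOG).
Row 6 as worked: K P P P K K P P P K K P P P
The 8th stitch worked is P.

Stitch:
P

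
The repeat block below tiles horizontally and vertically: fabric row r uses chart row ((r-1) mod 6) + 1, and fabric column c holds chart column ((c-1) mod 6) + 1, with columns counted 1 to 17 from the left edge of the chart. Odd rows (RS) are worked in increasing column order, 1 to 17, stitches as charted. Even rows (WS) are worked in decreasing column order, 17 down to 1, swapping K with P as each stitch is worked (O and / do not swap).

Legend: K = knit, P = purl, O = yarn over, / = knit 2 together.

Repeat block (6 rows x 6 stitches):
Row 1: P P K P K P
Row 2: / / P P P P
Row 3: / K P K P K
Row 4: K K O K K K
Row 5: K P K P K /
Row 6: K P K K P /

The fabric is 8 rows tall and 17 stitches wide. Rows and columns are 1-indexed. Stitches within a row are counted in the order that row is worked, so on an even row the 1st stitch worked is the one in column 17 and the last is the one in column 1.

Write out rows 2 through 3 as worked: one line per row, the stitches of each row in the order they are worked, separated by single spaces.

Result:
K K K / / K K K K / / K K K K / /
/ K P K P K / K P K P K / K P K P

Derivation:
Row 2: chart row 2, WS - tiled (columns 1-17): / / P P P P / / P P P P / / P P P; work from column 17 back to 1 with K<->P swapped.
Row 3: chart row 3, RS - tile across columns 1-17 and work as-is.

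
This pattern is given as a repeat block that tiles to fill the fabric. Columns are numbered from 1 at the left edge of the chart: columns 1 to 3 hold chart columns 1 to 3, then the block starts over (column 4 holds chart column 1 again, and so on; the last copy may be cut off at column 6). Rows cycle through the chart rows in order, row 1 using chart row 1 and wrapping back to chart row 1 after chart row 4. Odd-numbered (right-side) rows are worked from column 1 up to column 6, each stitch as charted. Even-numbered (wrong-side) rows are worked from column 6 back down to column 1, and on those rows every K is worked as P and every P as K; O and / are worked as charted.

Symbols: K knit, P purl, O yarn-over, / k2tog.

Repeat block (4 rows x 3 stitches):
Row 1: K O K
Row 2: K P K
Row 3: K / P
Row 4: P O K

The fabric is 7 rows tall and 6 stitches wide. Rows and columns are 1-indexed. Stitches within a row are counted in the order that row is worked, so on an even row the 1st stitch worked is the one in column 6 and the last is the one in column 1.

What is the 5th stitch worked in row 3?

Stitch:
/

Derivation:
Row 3: (3-1) mod 4 = 2, so use chart row 3. Odd row -> RS.
Chart row 3 tiled across columns 1-6: K / P K / P
RS row: no reversal, no swap; stitch n worked = column n.
Counting 5 along the worked row gives /.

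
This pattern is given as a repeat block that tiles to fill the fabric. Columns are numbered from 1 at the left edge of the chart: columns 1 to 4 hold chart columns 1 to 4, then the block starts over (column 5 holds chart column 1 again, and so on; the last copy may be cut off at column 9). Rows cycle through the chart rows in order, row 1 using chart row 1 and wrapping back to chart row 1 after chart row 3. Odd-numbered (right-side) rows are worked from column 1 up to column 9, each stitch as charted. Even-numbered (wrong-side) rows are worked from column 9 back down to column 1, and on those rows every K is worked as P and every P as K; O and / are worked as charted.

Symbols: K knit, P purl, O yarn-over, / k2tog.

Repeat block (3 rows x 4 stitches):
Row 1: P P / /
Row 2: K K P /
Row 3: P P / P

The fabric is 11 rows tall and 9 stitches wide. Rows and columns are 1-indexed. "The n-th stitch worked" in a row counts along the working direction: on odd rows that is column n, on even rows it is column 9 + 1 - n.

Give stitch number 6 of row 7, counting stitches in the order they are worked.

Result:
P

Derivation:
Row 7 uses chart row ((7-1) mod 3)+1 = 1. Row 7 is odd, so RS.
Chart row 1 tiled across columns 1-9: P P / / P P / / P
RS: work column 1 to column 9, symbols as charted — the tiled row is the row as worked.
Counting 6 along the worked row gives P.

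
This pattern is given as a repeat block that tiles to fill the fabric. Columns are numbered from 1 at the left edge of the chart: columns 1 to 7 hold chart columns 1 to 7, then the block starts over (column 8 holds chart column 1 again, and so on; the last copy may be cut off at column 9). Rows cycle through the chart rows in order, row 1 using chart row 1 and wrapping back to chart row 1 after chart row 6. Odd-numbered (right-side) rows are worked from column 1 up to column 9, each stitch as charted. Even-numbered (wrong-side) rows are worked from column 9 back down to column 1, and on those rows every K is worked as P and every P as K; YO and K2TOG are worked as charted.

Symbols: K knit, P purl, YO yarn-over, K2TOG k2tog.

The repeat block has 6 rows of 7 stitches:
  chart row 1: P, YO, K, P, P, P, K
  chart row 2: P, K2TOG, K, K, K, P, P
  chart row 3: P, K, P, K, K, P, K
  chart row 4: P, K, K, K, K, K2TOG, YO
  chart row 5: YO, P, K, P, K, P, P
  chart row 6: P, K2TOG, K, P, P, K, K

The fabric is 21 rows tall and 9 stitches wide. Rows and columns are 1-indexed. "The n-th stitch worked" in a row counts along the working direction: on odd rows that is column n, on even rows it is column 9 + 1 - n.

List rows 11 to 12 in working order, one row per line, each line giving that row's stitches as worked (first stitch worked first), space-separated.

Result:
YO P K P K P P YO P
K2TOG K P P K K P K2TOG K

Derivation:
Row 11: chart row 5, RS - tile across columns 1-9 and work as-is.
Row 12: chart row 6, WS - tiled (columns 1-9): P K2TOG K P P K K P K2TOG; work from column 9 back to 1 with K<->P swapped.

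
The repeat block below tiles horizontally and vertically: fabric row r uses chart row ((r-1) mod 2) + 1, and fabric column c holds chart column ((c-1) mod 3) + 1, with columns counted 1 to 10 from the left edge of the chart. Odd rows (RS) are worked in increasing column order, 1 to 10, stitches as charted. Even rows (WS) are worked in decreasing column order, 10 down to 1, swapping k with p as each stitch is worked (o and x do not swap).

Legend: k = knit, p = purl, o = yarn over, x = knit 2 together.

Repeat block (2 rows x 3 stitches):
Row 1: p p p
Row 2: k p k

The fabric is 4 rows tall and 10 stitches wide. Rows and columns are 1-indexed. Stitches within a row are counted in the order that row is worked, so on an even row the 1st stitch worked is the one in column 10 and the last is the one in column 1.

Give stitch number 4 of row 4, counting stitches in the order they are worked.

For row 4: chart row = ((4-1) mod 2) + 1 = 2; this is a WS (even) row.
Chart row 2 tiled across columns 1-10: k p k k p k k p k k
Wrong side: read the tiled row from column 10 down to 1 and exchange k with p (leave o, x).
Row 4 as worked: p p k p p k p p k p
Stitch 4 in working order -> p

Stitch:
p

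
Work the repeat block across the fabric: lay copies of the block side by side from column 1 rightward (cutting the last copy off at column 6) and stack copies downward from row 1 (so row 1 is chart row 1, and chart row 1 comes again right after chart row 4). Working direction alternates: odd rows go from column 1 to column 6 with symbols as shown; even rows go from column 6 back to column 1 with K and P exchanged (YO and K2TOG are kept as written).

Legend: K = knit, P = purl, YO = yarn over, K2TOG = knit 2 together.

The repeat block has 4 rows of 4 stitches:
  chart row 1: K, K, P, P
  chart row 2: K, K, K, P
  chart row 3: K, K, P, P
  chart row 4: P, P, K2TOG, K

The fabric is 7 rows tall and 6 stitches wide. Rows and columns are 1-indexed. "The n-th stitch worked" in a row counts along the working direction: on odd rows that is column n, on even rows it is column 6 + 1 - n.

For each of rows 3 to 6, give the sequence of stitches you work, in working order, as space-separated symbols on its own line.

Rows as worked:
K K P P K K
K K P K2TOG K K
K K P P K K
P P K P P P

Derivation:
Row 3: chart row 3, RS - tile across columns 1-6 and work as-is.
Row 4: chart row 4, WS - tiled (columns 1-6): P P K2TOG K P P; work from column 6 back to 1 with K<->P swapped.
Row 5: chart row 1, RS - tile across columns 1-6 and work as-is.
Row 6: chart row 2, WS - tiled (columns 1-6): K K K P K K; work from column 6 back to 1 with K<->P swapped.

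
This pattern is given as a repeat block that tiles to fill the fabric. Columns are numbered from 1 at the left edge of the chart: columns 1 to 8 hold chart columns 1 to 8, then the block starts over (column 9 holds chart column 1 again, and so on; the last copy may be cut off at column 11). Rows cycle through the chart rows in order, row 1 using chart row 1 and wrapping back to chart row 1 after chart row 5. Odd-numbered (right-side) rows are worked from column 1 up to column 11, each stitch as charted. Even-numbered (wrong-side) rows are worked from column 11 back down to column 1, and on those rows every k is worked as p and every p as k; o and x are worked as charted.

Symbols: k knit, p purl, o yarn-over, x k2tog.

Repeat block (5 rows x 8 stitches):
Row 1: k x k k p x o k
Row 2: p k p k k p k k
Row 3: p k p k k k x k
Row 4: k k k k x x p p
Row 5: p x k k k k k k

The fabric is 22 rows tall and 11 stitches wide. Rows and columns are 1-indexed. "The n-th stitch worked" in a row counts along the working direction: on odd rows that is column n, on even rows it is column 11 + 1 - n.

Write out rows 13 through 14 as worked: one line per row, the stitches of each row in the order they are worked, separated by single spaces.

Rows as worked:
p k p k k k x k p k p
p p p k k x x p p p p

Derivation:
Row 13: chart row 3, RS - tile across columns 1-11 and work as-is.
Row 14: chart row 4, WS - tiled (columns 1-11): k k k k x x p p k k k; work from column 11 back to 1 with k<->p swapped.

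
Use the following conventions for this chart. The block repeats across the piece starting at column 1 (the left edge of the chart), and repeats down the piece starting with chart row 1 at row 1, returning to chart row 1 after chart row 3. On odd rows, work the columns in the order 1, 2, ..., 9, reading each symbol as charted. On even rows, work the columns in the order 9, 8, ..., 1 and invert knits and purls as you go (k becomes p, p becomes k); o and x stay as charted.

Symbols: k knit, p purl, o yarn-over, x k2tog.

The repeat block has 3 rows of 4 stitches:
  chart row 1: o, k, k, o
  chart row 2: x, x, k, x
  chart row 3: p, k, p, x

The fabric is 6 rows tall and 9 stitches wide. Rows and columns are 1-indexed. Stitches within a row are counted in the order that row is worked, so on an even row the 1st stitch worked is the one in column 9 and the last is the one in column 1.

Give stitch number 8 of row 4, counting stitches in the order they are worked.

For row 4: chart row = ((4-1) mod 3) + 1 = 1; this is a WS (even) row.
Chart row 1 tiled across columns 1-9: o k k o o k k o o
WS: work from column 9 back to column 1 (reverse the tiled row), swapping k<->p (o and x unchanged).
Row 4 as worked: o o p p o o p p o
Stitch 8 in working order -> p

== STITCH ==
p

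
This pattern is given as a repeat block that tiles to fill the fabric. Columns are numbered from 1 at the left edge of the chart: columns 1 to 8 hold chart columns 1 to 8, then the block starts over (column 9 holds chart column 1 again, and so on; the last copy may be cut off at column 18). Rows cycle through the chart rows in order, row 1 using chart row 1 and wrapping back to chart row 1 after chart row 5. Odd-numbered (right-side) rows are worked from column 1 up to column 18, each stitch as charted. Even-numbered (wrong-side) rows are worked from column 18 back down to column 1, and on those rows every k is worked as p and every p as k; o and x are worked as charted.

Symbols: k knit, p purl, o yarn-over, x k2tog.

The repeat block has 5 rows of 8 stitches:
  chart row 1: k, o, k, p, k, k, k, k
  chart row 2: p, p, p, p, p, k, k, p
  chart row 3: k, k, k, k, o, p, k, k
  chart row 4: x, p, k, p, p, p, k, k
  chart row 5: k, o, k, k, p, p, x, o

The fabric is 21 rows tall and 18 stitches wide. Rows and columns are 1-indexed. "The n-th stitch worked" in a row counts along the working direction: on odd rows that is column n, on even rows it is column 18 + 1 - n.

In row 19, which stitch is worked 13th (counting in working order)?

Stitch:
p

Derivation:
Row 19: (19-1) mod 5 = 3, so use chart row 4. Odd row -> RS.
Chart row 4 tiled across columns 1-18: x p k p p p k k x p k p p p k k x p
RS row: no reversal, no swap; stitch n worked = column n.
Counting 13 along the worked row gives p.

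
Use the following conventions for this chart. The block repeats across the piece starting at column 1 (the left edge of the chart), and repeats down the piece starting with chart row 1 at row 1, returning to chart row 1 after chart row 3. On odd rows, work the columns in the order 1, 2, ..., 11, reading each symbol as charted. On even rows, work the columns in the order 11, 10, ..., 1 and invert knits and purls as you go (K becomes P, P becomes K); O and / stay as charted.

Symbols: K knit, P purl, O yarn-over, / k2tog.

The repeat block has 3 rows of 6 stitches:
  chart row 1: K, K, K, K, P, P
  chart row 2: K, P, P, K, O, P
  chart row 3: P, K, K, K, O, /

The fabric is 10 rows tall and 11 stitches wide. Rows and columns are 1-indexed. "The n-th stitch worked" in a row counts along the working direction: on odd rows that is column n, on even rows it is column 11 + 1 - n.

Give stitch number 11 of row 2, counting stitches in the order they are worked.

Stitch:
P

Derivation:
Row 2: (2-1) mod 3 = 1, so use chart row 2. Even row -> WS.
Chart row 2 tiled across columns 1-11: K P P K O P K P P K O
WS: work from column 11 back to column 1 (reverse the tiled row), swapping K<->P (O and / unchanged).
Row 2 as worked: O P K K P K O P K K P
Stitch 11 in working order -> P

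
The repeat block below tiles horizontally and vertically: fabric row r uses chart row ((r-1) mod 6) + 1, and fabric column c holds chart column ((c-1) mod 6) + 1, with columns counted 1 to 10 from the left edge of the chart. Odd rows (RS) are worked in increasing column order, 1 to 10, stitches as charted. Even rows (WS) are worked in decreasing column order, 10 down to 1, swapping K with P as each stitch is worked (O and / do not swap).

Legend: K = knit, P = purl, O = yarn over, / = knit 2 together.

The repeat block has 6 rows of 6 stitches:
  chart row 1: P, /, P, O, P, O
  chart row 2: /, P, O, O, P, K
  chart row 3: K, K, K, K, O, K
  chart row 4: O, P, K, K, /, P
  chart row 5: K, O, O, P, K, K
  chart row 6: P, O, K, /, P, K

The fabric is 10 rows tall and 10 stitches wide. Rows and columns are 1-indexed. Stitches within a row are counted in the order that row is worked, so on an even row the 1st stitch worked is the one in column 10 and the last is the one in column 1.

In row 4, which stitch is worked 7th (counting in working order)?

Result:
P

Derivation:
Row 4 uses chart row ((4-1) mod 6)+1 = 4. Row 4 is even, so WS.
Chart row 4 tiled across columns 1-10: O P K K / P O P K K
WS row: flip the tiled sequence (start at column 10) and apply K<->P; O and / stay.
Row 4 as worked: P P K O K / P P K O
Stitch 7 in working order -> P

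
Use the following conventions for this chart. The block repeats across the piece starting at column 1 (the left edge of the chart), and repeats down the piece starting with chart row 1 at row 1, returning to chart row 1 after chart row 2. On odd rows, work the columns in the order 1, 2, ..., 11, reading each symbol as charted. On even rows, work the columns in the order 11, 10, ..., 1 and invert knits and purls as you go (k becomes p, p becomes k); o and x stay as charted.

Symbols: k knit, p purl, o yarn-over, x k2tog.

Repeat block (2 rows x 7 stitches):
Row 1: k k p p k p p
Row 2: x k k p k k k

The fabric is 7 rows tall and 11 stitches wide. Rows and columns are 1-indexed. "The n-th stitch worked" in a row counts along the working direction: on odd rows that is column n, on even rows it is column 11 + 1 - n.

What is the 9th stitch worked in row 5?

Result:
k

Derivation:
Row 5: (5-1) mod 2 = 0, so use chart row 1. Odd row -> RS.
Chart row 1 tiled across columns 1-11: k k p p k p p k k p p
RS row: no reversal, no swap; stitch n worked = column n.
The 9th stitch worked is k.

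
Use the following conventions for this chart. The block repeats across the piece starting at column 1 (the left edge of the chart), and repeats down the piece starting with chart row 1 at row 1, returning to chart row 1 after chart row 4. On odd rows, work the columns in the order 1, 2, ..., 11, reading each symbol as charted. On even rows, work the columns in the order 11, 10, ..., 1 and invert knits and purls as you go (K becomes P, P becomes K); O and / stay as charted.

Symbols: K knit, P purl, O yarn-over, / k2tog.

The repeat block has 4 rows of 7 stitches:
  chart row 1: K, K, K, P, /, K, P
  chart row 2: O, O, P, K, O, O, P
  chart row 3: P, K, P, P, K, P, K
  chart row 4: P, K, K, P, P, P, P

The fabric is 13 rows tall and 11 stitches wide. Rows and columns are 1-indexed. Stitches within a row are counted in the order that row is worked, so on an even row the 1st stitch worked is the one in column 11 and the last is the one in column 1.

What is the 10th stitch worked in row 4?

Row 4 uses chart row ((4-1) mod 4)+1 = 4. Row 4 is even, so WS.
Chart row 4 tiled across columns 1-11: P K K P P P P P K K P
WS: work from column 11 back to column 1 (reverse the tiled row), swapping K<->P (O and / unchanged).
Row 4 as worked: K P P K K K K K P P K
Counting 10 along the worked row gives P.

== STITCH ==
P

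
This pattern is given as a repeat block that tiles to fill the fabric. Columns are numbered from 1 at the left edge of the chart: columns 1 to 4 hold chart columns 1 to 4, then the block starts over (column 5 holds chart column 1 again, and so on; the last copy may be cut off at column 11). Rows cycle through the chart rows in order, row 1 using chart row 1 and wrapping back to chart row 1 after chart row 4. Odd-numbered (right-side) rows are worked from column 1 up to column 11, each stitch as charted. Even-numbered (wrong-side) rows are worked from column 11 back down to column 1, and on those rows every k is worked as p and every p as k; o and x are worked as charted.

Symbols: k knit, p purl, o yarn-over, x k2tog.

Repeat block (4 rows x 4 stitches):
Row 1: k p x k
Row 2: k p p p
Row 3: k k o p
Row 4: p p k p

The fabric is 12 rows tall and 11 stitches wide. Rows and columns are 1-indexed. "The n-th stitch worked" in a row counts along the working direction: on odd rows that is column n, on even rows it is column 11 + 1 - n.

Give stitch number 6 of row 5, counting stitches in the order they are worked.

Row 5: (5-1) mod 4 = 0, so use chart row 1. Odd row -> RS.
Chart row 1 tiled across columns 1-11: k p x k k p x k k p x
RS: work column 1 to column 11, symbols as charted — the tiled row is the row as worked.
Stitch 6 in working order -> p

Result:
p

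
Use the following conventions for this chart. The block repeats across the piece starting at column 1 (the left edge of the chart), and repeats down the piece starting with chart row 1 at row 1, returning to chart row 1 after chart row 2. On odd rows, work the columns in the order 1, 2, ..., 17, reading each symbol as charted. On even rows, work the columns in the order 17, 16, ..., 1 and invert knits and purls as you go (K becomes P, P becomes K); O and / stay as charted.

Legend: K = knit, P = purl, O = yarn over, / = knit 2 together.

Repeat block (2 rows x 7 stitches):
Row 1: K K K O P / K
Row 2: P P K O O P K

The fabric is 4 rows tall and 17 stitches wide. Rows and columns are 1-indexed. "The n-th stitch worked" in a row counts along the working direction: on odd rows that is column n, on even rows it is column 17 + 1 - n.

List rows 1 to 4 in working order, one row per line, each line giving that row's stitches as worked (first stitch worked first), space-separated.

Row 1: chart row 1, RS - tile across columns 1-17 and work as-is.
Row 2: chart row 2, WS - tiled (columns 1-17): P P K O O P K P P K O O P K P P K; work from column 17 back to 1 with K<->P swapped.
Row 3: chart row 1, RS - tile across columns 1-17 and work as-is.
Row 4: chart row 2, WS - tiled (columns 1-17): P P K O O P K P P K O O P K P P K; work from column 17 back to 1 with K<->P swapped.

Rows as worked:
K K K O P / K K K K O P / K K K K
P K K P K O O P K K P K O O P K K
K K K O P / K K K K O P / K K K K
P K K P K O O P K K P K O O P K K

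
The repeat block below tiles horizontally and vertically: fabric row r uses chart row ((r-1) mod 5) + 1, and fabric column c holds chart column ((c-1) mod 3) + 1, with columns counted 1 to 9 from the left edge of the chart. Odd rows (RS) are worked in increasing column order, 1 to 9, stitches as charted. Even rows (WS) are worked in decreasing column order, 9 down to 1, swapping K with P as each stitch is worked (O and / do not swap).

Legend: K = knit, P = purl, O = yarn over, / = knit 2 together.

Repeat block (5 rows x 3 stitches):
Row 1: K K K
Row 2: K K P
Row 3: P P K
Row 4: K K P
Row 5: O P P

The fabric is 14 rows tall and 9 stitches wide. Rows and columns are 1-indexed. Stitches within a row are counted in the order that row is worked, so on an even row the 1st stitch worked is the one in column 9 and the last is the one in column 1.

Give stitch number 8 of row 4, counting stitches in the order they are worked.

For row 4: chart row = ((4-1) mod 5) + 1 = 4; this is a WS (even) row.
Chart row 4 tiled across columns 1-9: K K P K K P K K P
WS: work from column 9 back to column 1 (reverse the tiled row), swapping K<->P (O and / unchanged).
Row 4 as worked: K P P K P P K P P
The 8th stitch worked is P.

Result:
P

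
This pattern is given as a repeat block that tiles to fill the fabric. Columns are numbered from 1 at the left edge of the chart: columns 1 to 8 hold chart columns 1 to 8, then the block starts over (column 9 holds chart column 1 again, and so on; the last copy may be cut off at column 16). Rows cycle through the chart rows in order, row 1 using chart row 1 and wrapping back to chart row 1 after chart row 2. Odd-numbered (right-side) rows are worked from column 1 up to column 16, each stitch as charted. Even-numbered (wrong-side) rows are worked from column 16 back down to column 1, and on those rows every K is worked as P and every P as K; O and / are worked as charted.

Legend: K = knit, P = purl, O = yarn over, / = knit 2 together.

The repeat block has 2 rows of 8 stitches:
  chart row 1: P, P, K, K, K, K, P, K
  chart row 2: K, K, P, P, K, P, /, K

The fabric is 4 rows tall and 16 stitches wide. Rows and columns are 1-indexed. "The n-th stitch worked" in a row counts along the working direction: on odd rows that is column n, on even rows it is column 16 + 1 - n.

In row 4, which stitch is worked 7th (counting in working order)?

Stitch:
P

Derivation:
Row 4 uses chart row ((4-1) mod 2)+1 = 2. Row 4 is even, so WS.
Chart row 2 tiled across columns 1-16: K K P P K P / K K K P P K P / K
WS row: flip the tiled sequence (start at column 16) and apply K<->P; O and / stay.
Row 4 as worked: P / K P K K P P P / K P K K P P
Counting 7 along the worked row gives P.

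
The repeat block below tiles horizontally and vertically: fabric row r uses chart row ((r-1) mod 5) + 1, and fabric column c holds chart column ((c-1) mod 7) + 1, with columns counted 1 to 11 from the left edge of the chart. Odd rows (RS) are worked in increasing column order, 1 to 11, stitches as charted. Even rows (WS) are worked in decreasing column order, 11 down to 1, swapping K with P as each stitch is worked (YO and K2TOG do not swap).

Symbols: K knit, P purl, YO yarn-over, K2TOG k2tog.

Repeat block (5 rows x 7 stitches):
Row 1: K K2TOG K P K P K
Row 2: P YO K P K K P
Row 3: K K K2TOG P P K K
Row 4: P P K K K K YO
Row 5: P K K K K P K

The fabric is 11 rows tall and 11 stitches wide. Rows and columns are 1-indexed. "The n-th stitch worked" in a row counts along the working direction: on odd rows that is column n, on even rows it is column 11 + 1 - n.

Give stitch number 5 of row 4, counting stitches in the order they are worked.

Row 4 uses chart row ((4-1) mod 5)+1 = 4. Row 4 is even, so WS.
Chart row 4 tiled across columns 1-11: P P K K K K YO P P K K
WS: work from column 11 back to column 1 (reverse the tiled row), swapping K<->P (YO and K2TOG unchanged).
Row 4 as worked: P P K K YO P P P P K K
Counting 5 along the worked row gives YO.

Result:
YO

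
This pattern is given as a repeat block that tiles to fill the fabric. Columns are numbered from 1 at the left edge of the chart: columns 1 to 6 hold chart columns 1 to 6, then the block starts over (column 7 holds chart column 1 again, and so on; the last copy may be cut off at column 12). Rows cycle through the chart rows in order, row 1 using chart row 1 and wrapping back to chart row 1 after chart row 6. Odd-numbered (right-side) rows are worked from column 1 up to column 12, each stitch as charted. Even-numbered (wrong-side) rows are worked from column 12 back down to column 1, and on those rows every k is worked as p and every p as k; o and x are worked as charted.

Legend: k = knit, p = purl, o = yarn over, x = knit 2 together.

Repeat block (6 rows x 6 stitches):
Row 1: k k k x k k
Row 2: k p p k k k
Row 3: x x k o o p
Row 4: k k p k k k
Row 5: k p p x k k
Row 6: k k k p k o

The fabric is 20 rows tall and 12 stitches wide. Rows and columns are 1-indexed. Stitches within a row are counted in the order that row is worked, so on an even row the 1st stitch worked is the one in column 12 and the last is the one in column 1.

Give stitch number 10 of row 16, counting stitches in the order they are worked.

== STITCH ==
k

Derivation:
Row 16: (16-1) mod 6 = 3, so use chart row 4. Even row -> WS.
Chart row 4 tiled across columns 1-12: k k p k k k k k p k k k
WS: work from column 12 back to column 1 (reverse the tiled row), swapping k<->p (o and x unchanged).
Row 16 as worked: p p p k p p p p p k p p
Counting 10 along the worked row gives k.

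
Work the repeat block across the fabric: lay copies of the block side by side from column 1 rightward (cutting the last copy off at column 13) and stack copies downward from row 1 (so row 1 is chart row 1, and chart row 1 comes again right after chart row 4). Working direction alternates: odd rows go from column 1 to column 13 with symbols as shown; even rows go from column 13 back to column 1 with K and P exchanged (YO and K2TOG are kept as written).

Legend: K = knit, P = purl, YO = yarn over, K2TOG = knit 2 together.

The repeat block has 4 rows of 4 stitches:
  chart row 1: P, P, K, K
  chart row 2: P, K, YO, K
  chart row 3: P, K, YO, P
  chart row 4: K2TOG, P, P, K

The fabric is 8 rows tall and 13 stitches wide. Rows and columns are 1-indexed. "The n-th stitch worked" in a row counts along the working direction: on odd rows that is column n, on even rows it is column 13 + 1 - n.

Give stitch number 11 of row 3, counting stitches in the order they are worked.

Stitch:
YO

Derivation:
Row 3 uses chart row ((3-1) mod 4)+1 = 3. Row 3 is odd, so RS.
Chart row 3 tiled across columns 1-13: P K YO P P K YO P P K YO P P
RS: work column 1 to column 13, symbols as charted — the tiled row is the row as worked.
Counting 11 along the worked row gives YO.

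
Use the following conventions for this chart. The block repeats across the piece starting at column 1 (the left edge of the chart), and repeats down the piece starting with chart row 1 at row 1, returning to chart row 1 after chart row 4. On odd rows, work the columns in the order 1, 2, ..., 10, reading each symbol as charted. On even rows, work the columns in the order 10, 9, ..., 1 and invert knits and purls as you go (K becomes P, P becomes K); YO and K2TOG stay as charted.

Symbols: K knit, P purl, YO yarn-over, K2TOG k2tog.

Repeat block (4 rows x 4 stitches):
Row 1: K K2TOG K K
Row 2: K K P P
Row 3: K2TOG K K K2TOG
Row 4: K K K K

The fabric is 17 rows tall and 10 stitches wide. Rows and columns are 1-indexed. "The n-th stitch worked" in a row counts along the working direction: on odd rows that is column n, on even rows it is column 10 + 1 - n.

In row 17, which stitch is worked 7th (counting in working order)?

Stitch:
K

Derivation:
Row 17: (17-1) mod 4 = 0, so use chart row 1. Odd row -> RS.
Chart row 1 tiled across columns 1-10: K K2TOG K K K K2TOG K K K K2TOG
RS row: no reversal, no swap; stitch n worked = column n.
Counting 7 along the worked row gives K.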